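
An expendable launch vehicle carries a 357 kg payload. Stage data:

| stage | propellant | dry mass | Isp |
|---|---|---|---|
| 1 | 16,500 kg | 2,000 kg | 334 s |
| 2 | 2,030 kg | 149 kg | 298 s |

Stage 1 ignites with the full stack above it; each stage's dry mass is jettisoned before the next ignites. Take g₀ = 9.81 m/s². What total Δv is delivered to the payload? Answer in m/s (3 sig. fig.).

Δv ≈ 9740 m/s

Ignition mass of stage 1 = 16,500+2,000 + 2,030+149 + 357 = 21,036 kg.
Stage 1: m₀ = 21,036 kg, m_f = 21,036 − 16,500 = 4,536 kg; Δv = 334×9.81×ln(4.638) = 3276.5×1.5342 ≈ 5027 m/s.
Stage 2: m₀ = 2,536 kg, m_f = 2,536 − 2,030 = 506 kg; Δv = 298×9.81×ln(5.012) = 2923.4×1.6118 ≈ 4712 m/s.
Total Δv = 5027 + 4712 = 9739 m/s.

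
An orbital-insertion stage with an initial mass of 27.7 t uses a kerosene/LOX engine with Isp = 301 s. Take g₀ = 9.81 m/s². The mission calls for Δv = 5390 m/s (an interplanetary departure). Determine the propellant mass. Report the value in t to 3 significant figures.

propellant mass ≈ 23.2 t

v_e = Isp · g₀ = 301 × 9.81 = 2952.8 m/s.
From the ideal rocket equation, m₀/m_f = exp(Δv / v_e) = exp(5390 / 2952.8) = exp(1.8254) = 6.2052.
m_f = 27.7 / 6.2052 = 4.464 t, so propellant = m₀ − m_f = 27.7 − 4.464 = 23.236 t.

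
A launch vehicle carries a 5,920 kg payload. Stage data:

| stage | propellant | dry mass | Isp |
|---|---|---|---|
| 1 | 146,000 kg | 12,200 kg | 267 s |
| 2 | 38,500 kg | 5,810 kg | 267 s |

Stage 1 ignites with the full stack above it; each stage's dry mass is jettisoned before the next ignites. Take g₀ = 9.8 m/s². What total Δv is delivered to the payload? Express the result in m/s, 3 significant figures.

Δv ≈ 6960 m/s

Ignition mass of stage 1 = 146,000+12,200 + 38,500+5,810 + 5,920 = 208,430 kg.
Stage 1: m₀ = 208,430 kg, m_f = 208,430 − 146,000 = 62,430 kg; Δv = 267×9.8×ln(3.339) = 2616.6×1.2056 ≈ 3154 m/s.
Stage 2: m₀ = 50,230 kg, m_f = 50,230 − 38,500 = 11,730 kg; Δv = 267×9.8×ln(4.282) = 2616.6×1.4545 ≈ 3806 m/s.
Total Δv = 3154 + 3806 = 6960 m/s.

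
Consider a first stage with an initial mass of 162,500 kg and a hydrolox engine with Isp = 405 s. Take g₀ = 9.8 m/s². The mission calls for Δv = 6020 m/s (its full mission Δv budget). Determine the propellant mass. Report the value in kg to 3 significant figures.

v_e = Isp · g₀ = 405 × 9.8 = 3969.0 m/s.
m₀/m_f = exp(Δv / v_e) = exp(6020 / 3969.0) = exp(1.5168) = 4.5574.
m_f = 162,500 / 4.5574 = 35,656.3 kg, so propellant = m₀ − m_f = 162,500 − 35,656.3 = 126,843.7 kg.

propellant mass ≈ 127000 kg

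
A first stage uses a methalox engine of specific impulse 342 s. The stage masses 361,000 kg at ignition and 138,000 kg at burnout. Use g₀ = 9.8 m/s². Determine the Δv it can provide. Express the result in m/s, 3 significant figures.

Δv ≈ 3220 m/s

v_e = Isp · g₀ = 342 × 9.8 = 3351.6 m/s.
Δv = v_e · ln(m₀/m_f) = 3351.6 × ln(2.616) = 3351.6 × 0.9616 ≈ 3223.0 m/s.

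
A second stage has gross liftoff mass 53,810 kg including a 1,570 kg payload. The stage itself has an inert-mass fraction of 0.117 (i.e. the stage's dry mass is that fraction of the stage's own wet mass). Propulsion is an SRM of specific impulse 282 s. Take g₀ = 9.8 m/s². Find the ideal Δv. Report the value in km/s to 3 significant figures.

Δv ≈ 5.38 km/s

Stage wet mass = m₀ − payload = 53,810 − 1,570 = 52,240 kg.
Stage dry mass = ε × stage wet mass = 0.117 × 52,240 = 6,112.08 kg.
Burnout mass m_f = stage dry + payload = 6,112.08 + 1,570 = 7,682.08 kg.
v_e = Isp · g₀ = 282 × 9.8 = 2763.6 m/s.
Δv = v_e · ln(53,810/7,682.08) = 2763.6 × ln(7.005) = 2763.6 × 1.9466 ≈ 5380 m/s.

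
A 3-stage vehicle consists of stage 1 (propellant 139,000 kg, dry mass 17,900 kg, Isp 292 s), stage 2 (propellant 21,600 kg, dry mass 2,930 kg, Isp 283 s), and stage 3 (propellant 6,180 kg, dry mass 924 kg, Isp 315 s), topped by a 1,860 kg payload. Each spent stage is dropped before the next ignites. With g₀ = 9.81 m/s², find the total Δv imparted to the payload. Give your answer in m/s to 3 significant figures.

Δv ≈ 10200 m/s

Ignition mass of stage 1 = 139,000+17,900 + 21,600+2,930 + 6,180+924 + 1,860 = 190,394 kg.
Stage 1: m₀ = 190,394 kg, m_f = 190,394 − 139,000 = 51,394 kg; Δv = 292×9.81×ln(3.705) = 2864.5×1.3096 ≈ 3751 m/s.
Stage 2: m₀ = 33,494 kg, m_f = 33,494 − 21,600 = 11,894 kg; Δv = 283×9.81×ln(2.816) = 2776.2×1.0353 ≈ 2874 m/s.
Stage 3: m₀ = 8,964 kg, m_f = 8,964 − 6,180 = 2,784 kg; Δv = 315×9.81×ln(3.22) = 3090.2×1.1693 ≈ 3613 m/s.
Total Δv = 3751 + 2874 + 3613 = 10238 m/s.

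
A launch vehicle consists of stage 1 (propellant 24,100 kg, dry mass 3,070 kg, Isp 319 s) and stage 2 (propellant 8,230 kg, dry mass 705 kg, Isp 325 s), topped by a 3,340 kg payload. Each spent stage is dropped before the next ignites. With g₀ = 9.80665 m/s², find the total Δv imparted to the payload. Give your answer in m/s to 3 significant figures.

Ignition mass of stage 1 = 24,100+3,070 + 8,230+705 + 3,340 = 39,445 kg.
Stage 1: m₀ = 39,445 kg, m_f = 39,445 − 24,100 = 15,345 kg; Δv = 319×9.80665×ln(2.571) = 3128.3×0.9441 ≈ 2954 m/s.
Stage 2: m₀ = 12,275 kg, m_f = 12,275 − 8,230 = 4,045 kg; Δv = 325×9.80665×ln(3.035) = 3187.2×1.1101 ≈ 3538 m/s.
Total Δv = 2954 + 3538 = 6492 m/s.

Δv ≈ 6490 m/s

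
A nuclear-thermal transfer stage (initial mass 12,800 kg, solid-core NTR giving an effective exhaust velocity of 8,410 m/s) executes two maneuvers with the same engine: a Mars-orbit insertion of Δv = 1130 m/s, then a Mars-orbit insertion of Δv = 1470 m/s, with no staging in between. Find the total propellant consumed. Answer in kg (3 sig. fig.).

After the first burn: m = 12800 × exp(−1130/8410.0) = 12800 × 0.87427 = 11,190.7 kg.
After the second burn: m = 11,190.7 × exp(−1470/8410.0) = 11,190.7 × 0.83963 = 9,396.05 kg.
Total propellant = m₀ − m_final = 12800 − 9,396.05 = 3,403.95 kg.

total propellant consumed ≈ 3400 kg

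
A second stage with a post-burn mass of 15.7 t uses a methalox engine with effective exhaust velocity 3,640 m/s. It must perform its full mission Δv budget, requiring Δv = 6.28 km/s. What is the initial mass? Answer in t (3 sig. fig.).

initial mass ≈ 88.1 t

m₀/m_f = exp(Δv / v_e) = exp(6280 / 3640.0) = exp(1.7253) = 5.6141.
m₀ = m_f × 5.6141 = 15.7 × 5.6141 = 88.1414 t.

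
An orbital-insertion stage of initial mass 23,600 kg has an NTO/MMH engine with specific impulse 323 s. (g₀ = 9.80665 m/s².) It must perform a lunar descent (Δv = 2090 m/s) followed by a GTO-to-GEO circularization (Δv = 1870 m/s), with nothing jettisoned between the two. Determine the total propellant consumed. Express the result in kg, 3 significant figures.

v_e = Isp · g₀ = 323 × 9.80665 = 3167.5 m/s.
After the first burn: m = 23600 × exp(−2090/3167.5) = 23600 × 0.51695 = 12,200 kg.
After the second burn: m = 12,200 × exp(−1870/3167.5) = 12,200 × 0.55413 = 6,760.39 kg.
Total propellant = m₀ − m_final = 23600 − 6,760.39 = 16,839.61 kg.

total propellant consumed ≈ 16800 kg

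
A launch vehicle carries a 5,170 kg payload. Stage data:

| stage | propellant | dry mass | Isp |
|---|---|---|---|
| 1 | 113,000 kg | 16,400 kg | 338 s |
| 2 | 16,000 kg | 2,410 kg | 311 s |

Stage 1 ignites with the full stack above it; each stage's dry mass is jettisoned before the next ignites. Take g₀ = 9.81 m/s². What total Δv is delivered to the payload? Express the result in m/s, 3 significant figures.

Ignition mass of stage 1 = 113,000+16,400 + 16,000+2,410 + 5,170 = 152,980 kg.
Stage 1: m₀ = 152,980 kg, m_f = 152,980 − 113,000 = 39,980 kg; Δv = 338×9.81×ln(3.826) = 3315.8×1.3419 ≈ 4450 m/s.
Stage 2: m₀ = 23,580 kg, m_f = 23,580 − 16,000 = 7,580 kg; Δv = 311×9.81×ln(3.111) = 3050.9×1.1349 ≈ 3462 m/s.
Total Δv = 4450 + 3462 = 7912 m/s.

Δv ≈ 7910 m/s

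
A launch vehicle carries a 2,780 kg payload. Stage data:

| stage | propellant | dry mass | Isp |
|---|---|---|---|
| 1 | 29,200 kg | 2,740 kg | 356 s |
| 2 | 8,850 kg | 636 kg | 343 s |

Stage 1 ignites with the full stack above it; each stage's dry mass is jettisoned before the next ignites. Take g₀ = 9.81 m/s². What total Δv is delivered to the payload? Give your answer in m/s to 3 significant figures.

Δv ≈ 8070 m/s

Ignition mass of stage 1 = 29,200+2,740 + 8,850+636 + 2,780 = 44,206 kg.
Stage 1: m₀ = 44,206 kg, m_f = 44,206 − 29,200 = 15,006 kg; Δv = 356×9.81×ln(2.946) = 3492.4×1.0804 ≈ 3773 m/s.
Stage 2: m₀ = 12,266 kg, m_f = 12,266 − 8,850 = 3,416 kg; Δv = 343×9.81×ln(3.591) = 3364.8×1.2784 ≈ 4301 m/s.
Total Δv = 3773 + 4301 = 8074 m/s.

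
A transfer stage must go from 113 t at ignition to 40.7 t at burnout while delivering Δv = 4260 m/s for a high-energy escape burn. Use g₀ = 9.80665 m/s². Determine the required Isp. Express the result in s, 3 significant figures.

Isp ≈ 425 s

ln(m₀/m_f) = ln(113000/40700) = ln(2.776) = 1.0212.
v_e = Δv / ln(m₀/m_f) = 4260 / 1.0212 = 4171.7 m/s.
Isp = v_e / g₀ = 4171.7 / 9.80665 = 425.4 s.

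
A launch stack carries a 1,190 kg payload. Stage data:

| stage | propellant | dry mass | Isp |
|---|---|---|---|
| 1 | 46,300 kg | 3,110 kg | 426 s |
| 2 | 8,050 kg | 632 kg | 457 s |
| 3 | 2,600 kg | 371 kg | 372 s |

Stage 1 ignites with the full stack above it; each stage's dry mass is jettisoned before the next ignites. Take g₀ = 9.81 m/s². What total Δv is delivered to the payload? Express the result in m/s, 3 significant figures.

Ignition mass of stage 1 = 46,300+3,110 + 8,050+632 + 2,600+371 + 1,190 = 62,253 kg.
Stage 1: m₀ = 62,253 kg, m_f = 62,253 − 46,300 = 15,953 kg; Δv = 426×9.81×ln(3.902) = 4179.1×1.3616 ≈ 5690 m/s.
Stage 2: m₀ = 12,843 kg, m_f = 12,843 − 8,050 = 4,793 kg; Δv = 457×9.81×ln(2.68) = 4483.2×0.9856 ≈ 4419 m/s.
Stage 3: m₀ = 4,161 kg, m_f = 4,161 − 2,600 = 1,561 kg; Δv = 372×9.81×ln(2.666) = 3649.3×0.9804 ≈ 3578 m/s.
Total Δv = 5690 + 4419 + 3578 = 13687 m/s.

Δv ≈ 13700 m/s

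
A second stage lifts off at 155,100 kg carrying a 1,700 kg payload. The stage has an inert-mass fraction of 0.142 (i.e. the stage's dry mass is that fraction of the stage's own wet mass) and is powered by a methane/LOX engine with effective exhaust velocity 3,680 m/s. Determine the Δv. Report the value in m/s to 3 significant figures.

Stage wet mass = m₀ − payload = 155,100 − 1,700 = 153,400 kg.
Stage dry mass = ε × stage wet mass = 0.142 × 153,400 = 21,782.8 kg.
Burnout mass m_f = stage dry + payload = 21,782.8 + 1,700 = 23,482.8 kg.
Δv = v_e · ln(155,100/23,482.8) = 3680.0 × ln(6.605) = 3680.0 × 1.8878 ≈ 6947 m/s.

Δv ≈ 6950 m/s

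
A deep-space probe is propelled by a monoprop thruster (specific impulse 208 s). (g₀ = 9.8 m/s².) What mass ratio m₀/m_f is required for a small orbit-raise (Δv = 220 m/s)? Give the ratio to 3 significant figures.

v_e = Isp · g₀ = 208 × 9.8 = 2038.4 m/s.
By the Tsiolkovsky rocket equation, m₀/m_f = exp(Δv / v_e) = exp(220 / 2038.4) = exp(0.1079) = 1.1140.

mass ratio ≈ 1.11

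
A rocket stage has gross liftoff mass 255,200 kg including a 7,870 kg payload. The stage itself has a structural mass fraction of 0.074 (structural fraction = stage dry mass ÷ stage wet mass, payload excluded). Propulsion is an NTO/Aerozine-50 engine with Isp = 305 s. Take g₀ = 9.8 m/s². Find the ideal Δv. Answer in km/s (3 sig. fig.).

Stage wet mass = m₀ − payload = 255,200 − 7,870 = 247,330 kg.
Stage dry mass = ε × stage wet mass = 0.074 × 247,330 = 18,302.4 kg.
Burnout mass m_f = stage dry + payload = 18,302.4 + 7,870 = 26,172.4 kg.
v_e = Isp · g₀ = 305 × 9.8 = 2989.0 m/s.
Δv = v_e · ln(255,200/26,172.4) = 2989.0 × ln(9.751) = 2989.0 × 2.2773 ≈ 6807 m/s.

Δv ≈ 6.81 km/s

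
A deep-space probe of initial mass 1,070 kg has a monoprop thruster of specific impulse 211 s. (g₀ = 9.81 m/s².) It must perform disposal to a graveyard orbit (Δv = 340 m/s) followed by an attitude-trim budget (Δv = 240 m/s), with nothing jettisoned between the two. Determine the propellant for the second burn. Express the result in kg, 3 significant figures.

v_e = Isp · g₀ = 211 × 9.81 = 2069.9 m/s.
After the first burn: m = 1070 × exp(−340/2069.9) = 1070 × 0.84852 = 907.916 kg.
After the second burn: m = 907.916 × exp(−240/2069.9) = 907.916 × 0.89052 = 808.517 kg.
Second-burn propellant = 907.916 − 808.517 = 99.399 kg.

propellant for the second burn ≈ 99.4 kg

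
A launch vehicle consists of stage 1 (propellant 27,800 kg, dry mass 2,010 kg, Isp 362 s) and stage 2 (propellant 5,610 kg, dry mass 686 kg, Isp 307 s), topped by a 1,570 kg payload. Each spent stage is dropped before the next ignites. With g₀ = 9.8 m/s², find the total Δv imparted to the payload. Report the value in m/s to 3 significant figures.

Ignition mass of stage 1 = 27,800+2,010 + 5,610+686 + 1,570 = 37,676 kg.
Stage 1: m₀ = 37,676 kg, m_f = 37,676 − 27,800 = 9,876 kg; Δv = 362×9.8×ln(3.815) = 3547.6×1.3389 ≈ 4750 m/s.
Stage 2: m₀ = 7,866 kg, m_f = 7,866 − 5,610 = 2,256 kg; Δv = 307×9.8×ln(3.487) = 3008.6×1.2490 ≈ 3758 m/s.
Total Δv = 4750 + 3758 = 8508 m/s.

Δv ≈ 8510 m/s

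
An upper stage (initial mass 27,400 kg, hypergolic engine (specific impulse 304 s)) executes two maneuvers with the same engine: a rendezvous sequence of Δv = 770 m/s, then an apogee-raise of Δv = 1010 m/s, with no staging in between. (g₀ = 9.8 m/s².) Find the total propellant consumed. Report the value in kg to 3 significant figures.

total propellant consumed ≈ 12300 kg

v_e = Isp · g₀ = 304 × 9.8 = 2979.2 m/s.
After the first burn: m = 27400 × exp(−770/2979.2) = 27400 × 0.77224 = 21,159.4 kg.
After the second burn: m = 21,159.4 × exp(−1010/2979.2) = 21,159.4 × 0.71247 = 15,075.4 kg.
Total propellant = m₀ − m_final = 27400 − 15,075.4 = 12,324.6 kg.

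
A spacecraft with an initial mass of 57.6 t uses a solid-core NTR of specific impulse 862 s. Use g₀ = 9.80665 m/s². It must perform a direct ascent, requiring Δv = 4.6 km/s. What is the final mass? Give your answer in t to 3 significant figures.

v_e = Isp · g₀ = 862 × 9.80665 = 8453.3 m/s.
m₀/m_f = exp(Δv / v_e) = exp(4600 / 8453.3) = exp(0.5442) = 1.7232.
m_f = m₀ / 1.7232 = 57.6 / 1.7232 = 33.4262 t.

final mass ≈ 33.4 t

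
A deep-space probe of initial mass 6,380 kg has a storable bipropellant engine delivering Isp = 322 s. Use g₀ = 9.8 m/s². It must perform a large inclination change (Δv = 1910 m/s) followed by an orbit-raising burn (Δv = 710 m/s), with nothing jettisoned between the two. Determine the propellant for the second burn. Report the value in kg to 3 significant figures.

v_e = Isp · g₀ = 322 × 9.8 = 3155.6 m/s.
After the first burn: m = 6380 × exp(−1910/3155.6) = 6380 × 0.54593 = 3,483.03 kg.
After the second burn: m = 3,483.03 × exp(−710/3155.6) = 3,483.03 × 0.79852 = 2,781.27 kg.
Second-burn propellant = 3,483.03 − 2,781.27 = 701.76 kg.

propellant for the second burn ≈ 702 kg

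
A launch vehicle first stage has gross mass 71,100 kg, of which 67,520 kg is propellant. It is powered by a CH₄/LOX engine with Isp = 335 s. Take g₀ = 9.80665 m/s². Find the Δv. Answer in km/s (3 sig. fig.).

v_e = Isp · g₀ = 335 × 9.80665 = 3285.2 m/s.
m_f = m₀ − m_prop = 71,100 − 67,520 = 3,580 kg.
Rocket equation: Δv = v_e · ln(m₀/m_f) = 3285.2 × ln(19.86) = 3285.2 × 2.9887 ≈ 9818.6 m/s.

Δv ≈ 9.82 km/s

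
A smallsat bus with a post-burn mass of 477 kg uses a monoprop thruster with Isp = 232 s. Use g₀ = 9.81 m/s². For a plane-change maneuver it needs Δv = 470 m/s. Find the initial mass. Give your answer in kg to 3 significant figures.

v_e = Isp · g₀ = 232 × 9.81 = 2275.9 m/s.
Rocket equation: m₀/m_f = exp(Δv / v_e) = exp(470 / 2275.9) = exp(0.2065) = 1.2294.
m₀ = m_f × 1.2294 = 477 × 1.2294 = 586.424 kg.

initial mass ≈ 586 kg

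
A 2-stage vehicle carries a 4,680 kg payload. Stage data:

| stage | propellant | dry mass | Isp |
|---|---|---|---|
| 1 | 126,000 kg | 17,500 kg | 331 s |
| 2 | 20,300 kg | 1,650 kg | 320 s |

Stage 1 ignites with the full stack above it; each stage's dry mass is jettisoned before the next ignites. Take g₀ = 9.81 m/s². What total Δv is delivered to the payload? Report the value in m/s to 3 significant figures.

Δv ≈ 8890 m/s

Ignition mass of stage 1 = 126,000+17,500 + 20,300+1,650 + 4,680 = 170,130 kg.
Stage 1: m₀ = 170,130 kg, m_f = 170,130 − 126,000 = 44,130 kg; Δv = 331×9.81×ln(3.855) = 3247.1×1.3494 ≈ 4382 m/s.
Stage 2: m₀ = 26,630 kg, m_f = 26,630 − 20,300 = 6,330 kg; Δv = 320×9.81×ln(4.207) = 3139.2×1.4367 ≈ 4510 m/s.
Total Δv = 4382 + 4510 = 8892 m/s.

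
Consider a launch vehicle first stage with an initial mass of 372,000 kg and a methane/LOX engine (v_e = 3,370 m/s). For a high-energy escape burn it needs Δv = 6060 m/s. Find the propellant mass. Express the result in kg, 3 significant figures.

From the ideal rocket equation, m₀/m_f = exp(Δv / v_e) = exp(6060 / 3370.0) = exp(1.7982) = 6.0389.
m_f = 372,000 / 6.0389 = 61,600.6 kg, so propellant = m₀ − m_f = 372,000 − 61,600.6 = 310,399.4 kg.

propellant mass ≈ 310000 kg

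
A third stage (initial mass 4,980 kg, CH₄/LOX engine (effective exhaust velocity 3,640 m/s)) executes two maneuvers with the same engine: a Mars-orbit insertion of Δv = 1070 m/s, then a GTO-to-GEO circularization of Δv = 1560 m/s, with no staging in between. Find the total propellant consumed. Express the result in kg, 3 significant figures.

total propellant consumed ≈ 2560 kg

After the first burn: m = 4980 × exp(−1070/3640.0) = 4980 × 0.74531 = 3,711.64 kg.
After the second burn: m = 3,711.64 × exp(−1560/3640.0) = 3,711.64 × 0.65144 = 2,417.91 kg.
Total propellant = m₀ − m_final = 4980 − 2,417.91 = 2,562.09 kg.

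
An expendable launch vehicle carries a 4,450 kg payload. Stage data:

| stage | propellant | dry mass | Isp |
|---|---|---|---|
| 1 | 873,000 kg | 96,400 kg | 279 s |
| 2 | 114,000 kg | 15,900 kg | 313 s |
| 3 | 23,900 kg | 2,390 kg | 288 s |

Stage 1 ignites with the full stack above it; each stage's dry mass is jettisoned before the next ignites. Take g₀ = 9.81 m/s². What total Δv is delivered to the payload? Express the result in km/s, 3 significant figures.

Δv ≈ 12.1 km/s

Ignition mass of stage 1 = 873,000+96,400 + 114,000+15,900 + 23,900+2,390 + 4,450 = 1,130,040 kg.
Stage 1: m₀ = 1,130,040 kg, m_f = 1,130,040 − 873,000 = 257,040 kg; Δv = 279×9.81×ln(4.396) = 2737.0×1.4808 ≈ 4053 m/s.
Stage 2: m₀ = 160,640 kg, m_f = 160,640 − 114,000 = 46,640 kg; Δv = 313×9.81×ln(3.444) = 3070.5×1.2367 ≈ 3797 m/s.
Stage 3: m₀ = 30,740 kg, m_f = 30,740 − 23,900 = 6,840 kg; Δv = 288×9.81×ln(4.494) = 2825.3×1.5028 ≈ 4246 m/s.
Total Δv = 4053 + 3797 + 4246 = 12096 m/s.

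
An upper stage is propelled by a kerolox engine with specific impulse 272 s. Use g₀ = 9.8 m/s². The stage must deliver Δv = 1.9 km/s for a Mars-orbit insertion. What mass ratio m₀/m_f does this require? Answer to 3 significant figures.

mass ratio ≈ 2.04

v_e = Isp · g₀ = 272 × 9.8 = 2665.6 m/s.
Rocket equation: m₀/m_f = exp(Δv / v_e) = exp(1900 / 2665.6) = exp(0.7128) = 2.0397.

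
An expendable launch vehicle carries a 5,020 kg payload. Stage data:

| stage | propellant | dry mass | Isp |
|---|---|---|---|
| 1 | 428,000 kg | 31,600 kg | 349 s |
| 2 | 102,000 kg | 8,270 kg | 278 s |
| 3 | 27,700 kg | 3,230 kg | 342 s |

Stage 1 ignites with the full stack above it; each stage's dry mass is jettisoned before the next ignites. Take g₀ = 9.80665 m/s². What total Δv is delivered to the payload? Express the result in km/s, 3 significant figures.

Δv ≈ 12.4 km/s

Ignition mass of stage 1 = 428,000+31,600 + 102,000+8,270 + 27,700+3,230 + 5,020 = 605,820 kg.
Stage 1: m₀ = 605,820 kg, m_f = 605,820 − 428,000 = 177,820 kg; Δv = 349×9.80665×ln(3.407) = 3422.5×1.2258 ≈ 4195 m/s.
Stage 2: m₀ = 146,220 kg, m_f = 146,220 − 102,000 = 44,220 kg; Δv = 278×9.80665×ln(3.307) = 2726.2×1.1959 ≈ 3260 m/s.
Stage 3: m₀ = 35,950 kg, m_f = 35,950 − 27,700 = 8,250 kg; Δv = 342×9.80665×ln(4.358) = 3353.9×1.4719 ≈ 4937 m/s.
Total Δv = 4195 + 3260 + 4937 = 12392 m/s.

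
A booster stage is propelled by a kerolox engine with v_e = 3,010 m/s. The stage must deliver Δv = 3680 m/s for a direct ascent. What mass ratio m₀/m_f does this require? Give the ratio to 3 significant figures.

m₀/m_f = exp(Δv / v_e) = exp(3680 / 3010.0) = exp(1.2226) = 3.3960.

mass ratio ≈ 3.40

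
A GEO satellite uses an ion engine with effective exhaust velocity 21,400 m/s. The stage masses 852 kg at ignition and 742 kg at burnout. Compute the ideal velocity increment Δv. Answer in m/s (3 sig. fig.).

Using Δv = v_e ln(m₀/m_f): Δv = v_e · ln(m₀/m_f) = 21400.0 × ln(1.148) = 21400.0 × 0.1382 ≈ 2958.3 m/s.

Δv ≈ 2960 m/s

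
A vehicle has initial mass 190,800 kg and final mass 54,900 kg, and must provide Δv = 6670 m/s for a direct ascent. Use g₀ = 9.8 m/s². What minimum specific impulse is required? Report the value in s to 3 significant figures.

ln(m₀/m_f) = ln(190800/54900) = ln(3.475) = 1.2457.
v_e = Δv / ln(m₀/m_f) = 6670 / 1.2457 = 5354.4 m/s.
Isp = v_e / g₀ = 5354.4 / 9.8 = 546.4 s.

Isp ≈ 546 s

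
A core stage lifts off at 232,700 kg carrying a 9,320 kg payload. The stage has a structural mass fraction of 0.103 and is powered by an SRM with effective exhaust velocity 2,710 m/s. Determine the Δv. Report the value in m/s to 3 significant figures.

Stage wet mass = m₀ − payload = 232,700 − 9,320 = 223,380 kg.
Stage dry mass = ε × stage wet mass = 0.103 × 223,380 = 23,008.1 kg.
Burnout mass m_f = stage dry + payload = 23,008.1 + 9,320 = 32,328.1 kg.
From the ideal rocket equation, Δv = v_e · ln(232,700/32,328.1) = 2710.0 × ln(7.198) = 2710.0 × 1.9738 ≈ 5349 m/s.

Δv ≈ 5350 m/s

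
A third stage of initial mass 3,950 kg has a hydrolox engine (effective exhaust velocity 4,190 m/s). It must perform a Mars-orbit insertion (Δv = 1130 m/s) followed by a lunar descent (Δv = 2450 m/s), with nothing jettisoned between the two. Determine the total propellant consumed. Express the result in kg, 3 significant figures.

total propellant consumed ≈ 2270 kg

After the first burn: m = 3950 × exp(−1130/4190.0) = 3950 × 0.76362 = 3,016.3 kg.
After the second burn: m = 3,016.3 × exp(−2450/4190.0) = 3,016.3 × 0.55726 = 1,680.86 kg.
Total propellant = m₀ − m_final = 3950 − 1,680.86 = 2,269.14 kg.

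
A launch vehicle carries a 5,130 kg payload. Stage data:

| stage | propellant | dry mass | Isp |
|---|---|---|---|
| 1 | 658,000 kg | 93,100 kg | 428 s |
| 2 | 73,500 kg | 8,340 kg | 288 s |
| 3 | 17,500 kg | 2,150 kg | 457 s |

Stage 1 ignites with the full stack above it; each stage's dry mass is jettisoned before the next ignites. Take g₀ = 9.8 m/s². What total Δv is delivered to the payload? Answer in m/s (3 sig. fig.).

Ignition mass of stage 1 = 658,000+93,100 + 73,500+8,340 + 17,500+2,150 + 5,130 = 857,720 kg.
Stage 1: m₀ = 857,720 kg, m_f = 857,720 − 658,000 = 199,720 kg; Δv = 428×9.8×ln(4.295) = 4194.4×1.4574 ≈ 6113 m/s.
Stage 2: m₀ = 106,620 kg, m_f = 106,620 − 73,500 = 33,120 kg; Δv = 288×9.8×ln(3.219) = 2822.4×1.1691 ≈ 3300 m/s.
Stage 3: m₀ = 24,780 kg, m_f = 24,780 − 17,500 = 7,280 kg; Δv = 457×9.8×ln(3.404) = 4478.6×1.2249 ≈ 5486 m/s.
Total Δv = 6113 + 3300 + 5486 = 14899 m/s.

Δv ≈ 14900 m/s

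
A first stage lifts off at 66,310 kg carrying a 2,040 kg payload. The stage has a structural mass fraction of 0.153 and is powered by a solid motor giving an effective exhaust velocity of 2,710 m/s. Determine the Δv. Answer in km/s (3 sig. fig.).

Δv ≈ 4.66 km/s

Stage wet mass = m₀ − payload = 66,310 − 2,040 = 64,270 kg.
Stage dry mass = ε × stage wet mass = 0.153 × 64,270 = 9,833.31 kg.
Burnout mass m_f = stage dry + payload = 9,833.31 + 2,040 = 11,873.31 kg.
Using Δv = v_e ln(m₀/m_f): Δv = v_e · ln(66,310/11,873.31) = 2710.0 × ln(5.585) = 2710.0 × 1.7200 ≈ 4661 m/s.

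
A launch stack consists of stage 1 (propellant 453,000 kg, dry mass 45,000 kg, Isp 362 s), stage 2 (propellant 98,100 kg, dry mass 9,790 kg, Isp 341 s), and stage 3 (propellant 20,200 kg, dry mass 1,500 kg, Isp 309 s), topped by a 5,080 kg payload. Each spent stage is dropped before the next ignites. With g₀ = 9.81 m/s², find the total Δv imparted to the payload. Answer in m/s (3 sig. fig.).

Ignition mass of stage 1 = 453,000+45,000 + 98,100+9,790 + 20,200+1,500 + 5,080 = 632,670 kg.
Stage 1: m₀ = 632,670 kg, m_f = 632,670 − 453,000 = 179,670 kg; Δv = 362×9.81×ln(3.521) = 3551.2×1.2588 ≈ 4470 m/s.
Stage 2: m₀ = 134,670 kg, m_f = 134,670 − 98,100 = 36,570 kg; Δv = 341×9.81×ln(3.683) = 3345.2×1.3036 ≈ 4361 m/s.
Stage 3: m₀ = 26,780 kg, m_f = 26,780 − 20,200 = 6,580 kg; Δv = 309×9.81×ln(4.07) = 3031.3×1.4036 ≈ 4255 m/s.
Total Δv = 4470 + 4361 + 4255 = 13086 m/s.

Δv ≈ 13100 m/s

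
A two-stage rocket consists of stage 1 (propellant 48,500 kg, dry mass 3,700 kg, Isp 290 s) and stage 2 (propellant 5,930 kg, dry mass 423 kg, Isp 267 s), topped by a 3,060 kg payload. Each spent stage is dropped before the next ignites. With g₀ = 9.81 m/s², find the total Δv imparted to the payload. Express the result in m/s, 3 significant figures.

Δv ≈ 7010 m/s

Ignition mass of stage 1 = 48,500+3,700 + 5,930+423 + 3,060 = 61,613 kg.
Stage 1: m₀ = 61,613 kg, m_f = 61,613 − 48,500 = 13,113 kg; Δv = 290×9.81×ln(4.699) = 2844.9×1.5473 ≈ 4402 m/s.
Stage 2: m₀ = 9,413 kg, m_f = 9,413 − 5,930 = 3,483 kg; Δv = 267×9.81×ln(2.703) = 2619.3×0.9942 ≈ 2604 m/s.
Total Δv = 4402 + 2604 = 7006 m/s.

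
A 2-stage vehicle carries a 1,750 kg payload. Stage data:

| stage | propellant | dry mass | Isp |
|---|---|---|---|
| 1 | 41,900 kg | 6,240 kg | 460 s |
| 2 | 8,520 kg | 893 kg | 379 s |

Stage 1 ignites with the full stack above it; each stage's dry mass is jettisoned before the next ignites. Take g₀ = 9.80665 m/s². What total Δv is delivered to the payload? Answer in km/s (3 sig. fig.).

Ignition mass of stage 1 = 41,900+6,240 + 8,520+893 + 1,750 = 59,303 kg.
Stage 1: m₀ = 59,303 kg, m_f = 59,303 − 41,900 = 17,403 kg; Δv = 460×9.80665×ln(3.408) = 4511.1×1.2260 ≈ 5531 m/s.
Stage 2: m₀ = 11,163 kg, m_f = 11,163 − 8,520 = 2,643 kg; Δv = 379×9.80665×ln(4.224) = 3716.7×1.4407 ≈ 5355 m/s.
Total Δv = 5531 + 5355 = 10886 m/s.

Δv ≈ 10.9 km/s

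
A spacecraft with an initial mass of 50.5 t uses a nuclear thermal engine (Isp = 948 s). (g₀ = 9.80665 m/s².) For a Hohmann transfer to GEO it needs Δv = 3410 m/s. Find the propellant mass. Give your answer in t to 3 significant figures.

v_e = Isp · g₀ = 948 × 9.80665 = 9296.7 m/s.
Rocket equation: m₀/m_f = exp(Δv / v_e) = exp(3410 / 9296.7) = exp(0.3668) = 1.4431.
m_f = 50.5 / 1.4431 = 34.9941 t, so propellant = m₀ − m_f = 50.5 − 34.9941 = 15.5059 t.

propellant mass ≈ 15.5 t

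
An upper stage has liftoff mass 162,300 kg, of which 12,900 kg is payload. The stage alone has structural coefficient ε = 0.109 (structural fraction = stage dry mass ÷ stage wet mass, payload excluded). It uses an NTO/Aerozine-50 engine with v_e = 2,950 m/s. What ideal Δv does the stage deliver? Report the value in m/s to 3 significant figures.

Stage wet mass = m₀ − payload = 162,300 − 12,900 = 149,400 kg.
Stage dry mass = ε × stage wet mass = 0.109 × 149,400 = 16,284.6 kg.
Burnout mass m_f = stage dry + payload = 16,284.6 + 12,900 = 29,184.6 kg.
Δv = v_e · ln(162,300/29,184.6) = 2950.0 × ln(5.561) = 2950.0 × 1.7158 ≈ 5062 m/s.

Δv ≈ 5060 m/s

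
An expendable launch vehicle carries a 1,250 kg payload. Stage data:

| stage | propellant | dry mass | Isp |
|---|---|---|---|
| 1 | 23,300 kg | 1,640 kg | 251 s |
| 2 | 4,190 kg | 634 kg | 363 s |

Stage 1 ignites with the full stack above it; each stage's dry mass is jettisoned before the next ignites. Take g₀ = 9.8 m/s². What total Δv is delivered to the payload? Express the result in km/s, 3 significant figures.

Δv ≈ 7.59 km/s

Ignition mass of stage 1 = 23,300+1,640 + 4,190+634 + 1,250 = 31,014 kg.
Stage 1: m₀ = 31,014 kg, m_f = 31,014 − 23,300 = 7,714 kg; Δv = 251×9.8×ln(4.02) = 2459.8×1.3914 ≈ 3423 m/s.
Stage 2: m₀ = 6,074 kg, m_f = 6,074 − 4,190 = 1,884 kg; Δv = 363×9.8×ln(3.224) = 3557.4×1.1706 ≈ 4164 m/s.
Total Δv = 3423 + 4164 = 7587 m/s.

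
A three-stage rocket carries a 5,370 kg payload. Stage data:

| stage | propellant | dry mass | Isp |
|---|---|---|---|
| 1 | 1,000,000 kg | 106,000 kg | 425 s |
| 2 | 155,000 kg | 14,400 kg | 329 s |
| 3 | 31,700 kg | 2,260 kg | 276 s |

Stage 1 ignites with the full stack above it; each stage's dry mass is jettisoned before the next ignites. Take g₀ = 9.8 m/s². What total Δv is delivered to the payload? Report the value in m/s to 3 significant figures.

Ignition mass of stage 1 = 1,000,000+106,000 + 155,000+14,400 + 31,700+2,260 + 5,370 = 1,314,730 kg.
Stage 1: m₀ = 1,314,730 kg, m_f = 1,314,730 − 1,000,000 = 314,730 kg; Δv = 425×9.8×ln(4.177) = 4165.0×1.4297 ≈ 5955 m/s.
Stage 2: m₀ = 208,730 kg, m_f = 208,730 − 155,000 = 53,730 kg; Δv = 329×9.8×ln(3.885) = 3224.2×1.3571 ≈ 4375 m/s.
Stage 3: m₀ = 39,330 kg, m_f = 39,330 − 31,700 = 7,630 kg; Δv = 276×9.8×ln(5.155) = 2704.8×1.6399 ≈ 4436 m/s.
Total Δv = 5955 + 4375 + 4436 = 14766 m/s.

Δv ≈ 14800 m/s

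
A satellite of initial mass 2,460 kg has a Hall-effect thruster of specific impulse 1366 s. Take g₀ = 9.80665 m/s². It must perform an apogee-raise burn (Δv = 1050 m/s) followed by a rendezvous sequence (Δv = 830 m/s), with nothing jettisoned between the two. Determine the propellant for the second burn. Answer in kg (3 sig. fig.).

propellant for the second burn ≈ 137 kg

v_e = Isp · g₀ = 1366 × 9.80665 = 13395.9 m/s.
After the first burn: m = 2460 × exp(−1050/13395.9) = 2460 × 0.92461 = 2,274.54 kg.
After the second burn: m = 2,274.54 × exp(−830/13395.9) = 2,274.54 × 0.93992 = 2,137.89 kg.
Second-burn propellant = 2,274.54 − 2,137.89 = 136.65 kg.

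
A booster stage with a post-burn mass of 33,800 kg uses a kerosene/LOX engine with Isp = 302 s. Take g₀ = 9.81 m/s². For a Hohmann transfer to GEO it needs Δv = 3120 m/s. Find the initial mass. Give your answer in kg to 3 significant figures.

initial mass ≈ 96900 kg

v_e = Isp · g₀ = 302 × 9.81 = 2962.6 m/s.
Using Δv = v_e ln(m₀/m_f): m₀/m_f = exp(Δv / v_e) = exp(3120 / 2962.6) = exp(1.0531) = 2.8666.
m₀ = m_f × 2.8666 = 33,800 × 2.8666 = 96,891.1 kg.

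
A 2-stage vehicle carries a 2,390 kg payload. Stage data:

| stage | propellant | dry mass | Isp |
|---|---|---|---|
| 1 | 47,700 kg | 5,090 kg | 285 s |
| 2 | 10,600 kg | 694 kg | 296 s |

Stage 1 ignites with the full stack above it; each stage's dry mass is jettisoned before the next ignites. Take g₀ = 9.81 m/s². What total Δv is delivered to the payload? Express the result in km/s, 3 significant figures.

Δv ≈ 7.86 km/s

Ignition mass of stage 1 = 47,700+5,090 + 10,600+694 + 2,390 = 66,474 kg.
Stage 1: m₀ = 66,474 kg, m_f = 66,474 − 47,700 = 18,774 kg; Δv = 285×9.81×ln(3.541) = 2795.9×1.2643 ≈ 3535 m/s.
Stage 2: m₀ = 13,684 kg, m_f = 13,684 − 10,600 = 3,084 kg; Δv = 296×9.81×ln(4.437) = 2903.8×1.4900 ≈ 4327 m/s.
Total Δv = 3535 + 4327 = 7862 m/s.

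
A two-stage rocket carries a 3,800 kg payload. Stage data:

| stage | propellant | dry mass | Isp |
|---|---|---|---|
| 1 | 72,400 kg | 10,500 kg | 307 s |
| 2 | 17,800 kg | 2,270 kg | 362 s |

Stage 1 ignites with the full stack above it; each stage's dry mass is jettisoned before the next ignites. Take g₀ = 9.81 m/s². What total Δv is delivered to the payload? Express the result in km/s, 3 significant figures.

Δv ≈ 8.28 km/s

Ignition mass of stage 1 = 72,400+10,500 + 17,800+2,270 + 3,800 = 106,770 kg.
Stage 1: m₀ = 106,770 kg, m_f = 106,770 − 72,400 = 34,370 kg; Δv = 307×9.81×ln(3.106) = 3011.7×1.1335 ≈ 3414 m/s.
Stage 2: m₀ = 23,870 kg, m_f = 23,870 − 17,800 = 6,070 kg; Δv = 362×9.81×ln(3.932) = 3551.2×1.3693 ≈ 4863 m/s.
Total Δv = 3414 + 4863 = 8277 m/s.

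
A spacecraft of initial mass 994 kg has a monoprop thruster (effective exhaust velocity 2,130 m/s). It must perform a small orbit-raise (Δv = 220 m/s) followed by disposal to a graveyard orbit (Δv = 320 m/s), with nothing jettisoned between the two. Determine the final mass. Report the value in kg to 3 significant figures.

final mass ≈ 771 kg

After the first burn: m = 994 × exp(−220/2130.0) = 994 × 0.90187 = 896.459 kg.
After the second burn: m = 896.459 × exp(−320/2130.0) = 896.459 × 0.86051 = 771.412 kg.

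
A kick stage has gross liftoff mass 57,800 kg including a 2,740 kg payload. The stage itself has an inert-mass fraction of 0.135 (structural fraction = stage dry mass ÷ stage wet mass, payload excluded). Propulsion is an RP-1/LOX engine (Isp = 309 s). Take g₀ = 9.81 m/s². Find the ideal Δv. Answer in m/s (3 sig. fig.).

Stage wet mass = m₀ − payload = 57,800 − 2,740 = 55,060 kg.
Stage dry mass = ε × stage wet mass = 0.135 × 55,060 = 7,433.1 kg.
Burnout mass m_f = stage dry + payload = 7,433.1 + 2,740 = 10,173.1 kg.
v_e = Isp · g₀ = 309 × 9.81 = 3031.3 m/s.
Δv = v_e · ln(57,800/10,173.1) = 3031.3 × ln(5.682) = 3031.3 × 1.7372 ≈ 5266 m/s.

Δv ≈ 5270 m/s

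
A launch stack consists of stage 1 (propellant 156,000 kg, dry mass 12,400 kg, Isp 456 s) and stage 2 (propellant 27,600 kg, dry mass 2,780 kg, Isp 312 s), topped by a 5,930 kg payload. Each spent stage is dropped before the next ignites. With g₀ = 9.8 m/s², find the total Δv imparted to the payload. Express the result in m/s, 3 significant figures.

Δv ≈ 10800 m/s

Ignition mass of stage 1 = 156,000+12,400 + 27,600+2,780 + 5,930 = 204,710 kg.
Stage 1: m₀ = 204,710 kg, m_f = 204,710 − 156,000 = 48,710 kg; Δv = 456×9.8×ln(4.203) = 4468.8×1.4357 ≈ 6416 m/s.
Stage 2: m₀ = 36,310 kg, m_f = 36,310 − 27,600 = 8,710 kg; Δv = 312×9.8×ln(4.169) = 3057.6×1.4276 ≈ 4365 m/s.
Total Δv = 6416 + 4365 = 10781 m/s.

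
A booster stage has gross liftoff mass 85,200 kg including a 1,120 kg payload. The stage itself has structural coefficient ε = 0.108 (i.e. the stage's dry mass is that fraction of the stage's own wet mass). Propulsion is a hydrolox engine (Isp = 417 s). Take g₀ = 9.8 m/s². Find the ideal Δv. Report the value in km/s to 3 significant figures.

Stage wet mass = m₀ − payload = 85,200 − 1,120 = 84,080 kg.
Stage dry mass = ε × stage wet mass = 0.108 × 84,080 = 9,080.64 kg.
Burnout mass m_f = stage dry + payload = 9,080.64 + 1,120 = 10,200.64 kg.
v_e = Isp · g₀ = 417 × 9.8 = 4086.6 m/s.
Δv = v_e · ln(85,200/10,200.64) = 4086.6 × ln(8.352) = 4086.6 × 2.1226 ≈ 8674 m/s.

Δv ≈ 8.67 km/s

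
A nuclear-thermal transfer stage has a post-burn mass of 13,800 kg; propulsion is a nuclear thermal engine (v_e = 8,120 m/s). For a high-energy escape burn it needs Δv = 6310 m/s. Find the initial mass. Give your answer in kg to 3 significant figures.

initial mass ≈ 30000 kg

Using Δv = v_e ln(m₀/m_f): m₀/m_f = exp(Δv / v_e) = exp(6310 / 8120.0) = exp(0.7771) = 2.1751.
m₀ = m_f × 2.1751 = 13,800 × 2.1751 = 30,016.4 kg.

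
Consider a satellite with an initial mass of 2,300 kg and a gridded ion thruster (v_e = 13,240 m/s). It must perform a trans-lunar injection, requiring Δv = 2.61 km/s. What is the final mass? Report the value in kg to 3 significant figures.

From the ideal rocket equation, m₀/m_f = exp(Δv / v_e) = exp(2610 / 13240.0) = exp(0.1971) = 1.2179.
m_f = m₀ / 1.2179 = 2,300 / 1.2179 = 1,888.5 kg.

final mass ≈ 1890 kg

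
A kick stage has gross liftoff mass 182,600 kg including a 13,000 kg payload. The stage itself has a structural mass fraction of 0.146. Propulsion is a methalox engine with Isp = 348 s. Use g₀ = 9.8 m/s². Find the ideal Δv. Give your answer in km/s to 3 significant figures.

Stage wet mass = m₀ − payload = 182,600 − 13,000 = 169,600 kg.
Stage dry mass = ε × stage wet mass = 0.146 × 169,600 = 24,761.6 kg.
Burnout mass m_f = stage dry + payload = 24,761.6 + 13,000 = 37,761.6 kg.
v_e = Isp · g₀ = 348 × 9.8 = 3410.4 m/s.
Using Δv = v_e ln(m₀/m_f): Δv = v_e · ln(182,600/37,761.6) = 3410.4 × ln(4.836) = 3410.4 × 1.5760 ≈ 5375 m/s.

Δv ≈ 5.37 km/s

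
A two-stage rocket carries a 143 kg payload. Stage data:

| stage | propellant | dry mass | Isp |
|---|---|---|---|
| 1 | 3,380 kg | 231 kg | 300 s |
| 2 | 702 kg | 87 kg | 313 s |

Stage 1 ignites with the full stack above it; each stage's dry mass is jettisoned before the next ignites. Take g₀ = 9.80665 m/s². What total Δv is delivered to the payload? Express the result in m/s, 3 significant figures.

Ignition mass of stage 1 = 3,380+231 + 702+87 + 143 = 4,543 kg.
Stage 1: m₀ = 4,543 kg, m_f = 4,543 − 3,380 = 1,163 kg; Δv = 300×9.80665×ln(3.906) = 2942.0×1.3626 ≈ 4009 m/s.
Stage 2: m₀ = 932 kg, m_f = 932 − 702 = 230 kg; Δv = 313×9.80665×ln(4.052) = 3069.5×1.3993 ≈ 4295 m/s.
Total Δv = 4009 + 4295 = 8304 m/s.

Δv ≈ 8300 m/s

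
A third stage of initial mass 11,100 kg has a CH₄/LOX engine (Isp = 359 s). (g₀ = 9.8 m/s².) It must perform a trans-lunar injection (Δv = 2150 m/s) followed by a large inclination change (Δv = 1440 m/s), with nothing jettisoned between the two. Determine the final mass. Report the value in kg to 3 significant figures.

final mass ≈ 4000 kg

v_e = Isp · g₀ = 359 × 9.8 = 3518.2 m/s.
After the first burn: m = 11100 × exp(−2150/3518.2) = 11100 × 0.54275 = 6,024.53 kg.
After the second burn: m = 6,024.53 × exp(−1440/3518.2) = 6,024.53 × 0.66411 = 4,000.95 kg.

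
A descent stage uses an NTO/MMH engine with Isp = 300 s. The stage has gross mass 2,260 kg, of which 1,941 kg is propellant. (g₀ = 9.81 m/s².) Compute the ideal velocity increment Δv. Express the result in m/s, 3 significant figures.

v_e = Isp · g₀ = 300 × 9.81 = 2943.0 m/s.
m_f = m₀ − m_prop = 2,260 − 1,941 = 319 kg.
Rocket equation: Δv = v_e · ln(m₀/m_f) = 2943.0 × ln(7.085) = 2943.0 × 1.9579 ≈ 5762.2 m/s.

Δv ≈ 5760 m/s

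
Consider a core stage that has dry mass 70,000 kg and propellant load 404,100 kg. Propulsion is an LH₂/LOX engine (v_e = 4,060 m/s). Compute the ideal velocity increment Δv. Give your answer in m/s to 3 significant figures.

m₀ = m_dry + m_prop = 70,000 + 404,100 = 474,100 kg.
Using Δv = v_e ln(m₀/m_f): Δv = v_e · ln(m₀/m_f) = 4060.0 × ln(6.773) = 4060.0 × 1.9129 ≈ 7766.5 m/s.

Δv ≈ 7770 m/s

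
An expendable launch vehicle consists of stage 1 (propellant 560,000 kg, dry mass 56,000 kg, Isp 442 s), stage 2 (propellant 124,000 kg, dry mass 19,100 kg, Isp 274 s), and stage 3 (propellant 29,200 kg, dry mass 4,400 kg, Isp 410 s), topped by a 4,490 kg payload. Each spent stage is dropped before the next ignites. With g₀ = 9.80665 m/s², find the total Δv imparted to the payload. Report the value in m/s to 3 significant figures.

Δv ≈ 14200 m/s

Ignition mass of stage 1 = 560,000+56,000 + 124,000+19,100 + 29,200+4,400 + 4,490 = 797,190 kg.
Stage 1: m₀ = 797,190 kg, m_f = 797,190 − 560,000 = 237,190 kg; Δv = 442×9.80665×ln(3.361) = 4334.5×1.2122 ≈ 5254 m/s.
Stage 2: m₀ = 181,190 kg, m_f = 181,190 − 124,000 = 57,190 kg; Δv = 274×9.80665×ln(3.168) = 2687.0×1.1532 ≈ 3099 m/s.
Stage 3: m₀ = 38,090 kg, m_f = 38,090 − 29,200 = 8,890 kg; Δv = 410×9.80665×ln(4.285) = 4020.7×1.4550 ≈ 5850 m/s.
Total Δv = 5254 + 3099 + 5850 = 14203 m/s.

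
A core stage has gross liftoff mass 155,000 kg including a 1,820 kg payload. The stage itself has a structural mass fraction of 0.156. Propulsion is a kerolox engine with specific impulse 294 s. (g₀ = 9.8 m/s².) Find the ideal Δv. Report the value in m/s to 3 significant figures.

Δv ≈ 5180 m/s

Stage wet mass = m₀ − payload = 155,000 − 1,820 = 153,180 kg.
Stage dry mass = ε × stage wet mass = 0.156 × 153,180 = 23,896.1 kg.
Burnout mass m_f = stage dry + payload = 23,896.1 + 1,820 = 25,716.1 kg.
v_e = Isp · g₀ = 294 × 9.8 = 2881.2 m/s.
From the ideal rocket equation, Δv = v_e · ln(155,000/25,716.1) = 2881.2 × ln(6.027) = 2881.2 × 1.7963 ≈ 5176 m/s.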